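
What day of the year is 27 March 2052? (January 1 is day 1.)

Days in months before March: 31 + 29 = 60.
Plus 27 days into March → day 87.

87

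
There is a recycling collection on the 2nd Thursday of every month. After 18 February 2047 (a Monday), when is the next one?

February 2047 starts on a Friday; its first Thursday is the 7th, so the 2nd Thursday is the 14th — 14 February 2047.
That is not after 18 February 2047, so look at March 2047.
March 2047 starts on a Friday; its first Thursday is the 7th, so the 2nd Thursday is the 14th — 14 March 2047.

14 March 2047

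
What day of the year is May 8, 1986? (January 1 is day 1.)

Days in months before May: 31 + 28 + 31 + 30 = 120.
Plus 8 days into May → day 128.

128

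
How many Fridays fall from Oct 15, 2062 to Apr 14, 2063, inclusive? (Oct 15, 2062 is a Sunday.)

26

Oct 15, 2062 is a Sunday; the first Friday on or after it is Oct 20, 2062 (5 days later).
From Oct 20, 2062 to Apr 14, 2063: 11 + 30 + 31 + 31 + 28 + 31 + 14 = 176 days (rest of Oct, Nov, Dec, Jan, Feb, Mar, Apr).
176 ÷ 7 = 25 full weeks with remainder 1, so 25 more Fridays after the first → 26.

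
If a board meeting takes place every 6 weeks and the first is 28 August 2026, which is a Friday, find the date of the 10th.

The 10th occurrence is 9 intervals after the first: 9 × 42 = 378 days after 28 August 2026.
August has 31 days — 3 days to the end of August leaves 375.
September has 30 days (345 left).
October has 31 days (314 left).
November has 30 days (284 left).
December has 31 days (253 left).
January has 31 days (222 left).
February has 28 days (194 left).
March has 31 days (163 left).
April has 30 days (133 left).
May has 31 days (102 left).
June has 30 days (72 left).
July has 31 days (41 left).
August has 31 days (10 left).
10 days into September → 10 September 2027.

10 September 2027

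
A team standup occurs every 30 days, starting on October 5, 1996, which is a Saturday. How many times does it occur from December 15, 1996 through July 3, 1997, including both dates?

Occurrences land 30·i days after October 5, 1996 for i = 0, 1, 2, …
December 15, 1996 is 71 days after the start; 71 ÷ 30 = 2 remainder 11; since the remainder is 11, round up to i = 3. First occurrence in the window: #4 on January 3, 1997 (3×30 = 90 days in).
July 3, 1997 is 271 days after the start; 271 ÷ 30 = 9 remainder 1. Last occurrence in the window: #10 on July 2, 1997.
Occurrences #4 through #10: 7 in total.

7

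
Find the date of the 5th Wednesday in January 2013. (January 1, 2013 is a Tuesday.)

January 2013 begins on a Tuesday, so the first Wednesday is January 2 (1 day later).
The 5th Wednesday is 4 weeks later: 2 + 28 = 30.

January 30, 2013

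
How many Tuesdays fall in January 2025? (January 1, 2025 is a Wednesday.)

January 1, 2025 is a Wednesday; the first Tuesday on or after it is January 7, 2025 (6 days later).
From January 7, 2025 to January 31, 2025 is 31 − 7 = 24 days.
24 ÷ 7 = 3 full weeks with remainder 3, so 3 more Tuesdays after the first → 4.

4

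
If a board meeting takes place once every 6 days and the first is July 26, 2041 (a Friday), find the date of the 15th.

October 18, 2041

The 15th occurrence is 14 intervals after the first: 14 × 6 = 84 days after July 26, 2041.
July has 31 days — 5 days to the end of July leaves 79.
August has 31 days (48 left).
September has 30 days (18 left).
18 days into October → October 18, 2041.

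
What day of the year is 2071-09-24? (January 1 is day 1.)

Days in months before September: 31 + 28 + 31 + 30 + 31 + 30 + 31 + 31 = 243.
Plus 24 days into September → day 267.

267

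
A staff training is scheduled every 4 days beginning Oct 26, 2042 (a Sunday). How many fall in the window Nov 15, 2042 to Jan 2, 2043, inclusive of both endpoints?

Occurrences land 4·i days after Oct 26, 2042 for i = 0, 1, 2, …
Nov 15, 2042 is 20 days after the start; 20 ÷ 4 = 5 remainder 0. First occurrence in the window: #6 on Nov 15, 2042 (5×4 = 20 days in).
Jan 2, 2043 is 68 days after the start; 68 ÷ 4 = 17 remainder 0. Last occurrence in the window: #18 on Jan 2, 2043.
Occurrences #6 through #18: 13 in total.

13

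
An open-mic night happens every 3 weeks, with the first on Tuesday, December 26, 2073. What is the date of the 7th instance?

May 1, 2074

The 7th occurrence is 6 intervals after the first: 6 × 21 = 126 days after December 26, 2073.
December has 31 days — 5 days to the end of December leaves 121.
January has 31 days (90 left).
February has 28 days (62 left).
March has 31 days (31 left).
April has 30 days (1 left).
1 day into May → May 1, 2074.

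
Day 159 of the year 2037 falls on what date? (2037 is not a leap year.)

January has 31 days (159 − 31 = 128 remain).
February has 28 days (128 − 28 = 100 remain).
March has 31 days (100 − 31 = 69 remain).
April has 30 days (69 − 30 = 39 remain).
May has 31 days (39 − 31 = 8 remain).
8 into June → June 8.

June 8, 2037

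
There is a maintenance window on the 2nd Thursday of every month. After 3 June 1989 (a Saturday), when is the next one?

June 1989 starts on a Thursday; its first Thursday is the 1st, so the 2nd Thursday is the 8th — 8 June 1989.
8 June 1989 is after 3 June 1989, so that is the next one.

8 June 1989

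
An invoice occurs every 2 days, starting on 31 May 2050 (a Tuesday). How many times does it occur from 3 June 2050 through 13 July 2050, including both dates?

Occurrences land 2·i days after 31 May 2050 for i = 0, 1, 2, …
3 June 2050 is 3 days after the start; 3 ÷ 2 = 1 remainder 1; since the remainder is 1, round up to i = 2. First occurrence in the window: #3 on 4 June 2050 (2×2 = 4 days in).
13 July 2050 is 43 days after the start; 43 ÷ 2 = 21 remainder 1. Last occurrence in the window: #22 on 12 July 2050.
Occurrences #3 through #22: 20 in total.

20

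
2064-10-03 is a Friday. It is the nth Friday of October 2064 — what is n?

1st

Day 3 falls in week ⌈3/7⌉ of the month.
Days 1–7 hold the 1st Friday, 8–14 the 2nd, 15–21 the 3rd, 22–28 the 4th, 29–31 the 5th.
3 is in the range for the 1st.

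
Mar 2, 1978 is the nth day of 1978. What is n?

Days in months before Mar: 31 + 28 = 59.
Plus 2 days into Mar → day 61.

61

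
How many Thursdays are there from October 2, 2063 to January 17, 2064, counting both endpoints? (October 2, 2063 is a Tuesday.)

October 2, 2063 is a Tuesday; the first Thursday on or after it is October 4, 2063 (2 days later).
From October 4, 2063 to January 17, 2064: 27 + 30 + 31 + 17 = 105 days (rest of October, November, December, January).
105 ÷ 7 = 15 full weeks with remainder 0, so 15 more Thursdays after the first → 16.

16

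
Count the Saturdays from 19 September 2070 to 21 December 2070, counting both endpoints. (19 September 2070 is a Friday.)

14

19 September 2070 is a Friday; the first Saturday on or after it is 20 September 2070 (1 day later).
From 20 September 2070 to 21 December 2070: 10 + 31 + 30 + 21 = 92 days (rest of September, October, November, December).
92 ÷ 7 = 13 full weeks with remainder 1, so 13 more Saturdays after the first → 14.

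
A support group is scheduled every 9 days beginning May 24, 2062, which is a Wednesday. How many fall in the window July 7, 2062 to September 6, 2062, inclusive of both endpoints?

Occurrences land 9·i days after May 24, 2062 for i = 0, 1, 2, …
July 7, 2062 is 44 days after the start; 44 ÷ 9 = 4 remainder 8; since the remainder is 8, round up to i = 5. First occurrence in the window: #6 on July 8, 2062 (5×9 = 45 days in).
September 6, 2062 is 105 days after the start; 105 ÷ 9 = 11 remainder 6. Last occurrence in the window: #12 on August 31, 2062.
Occurrences #6 through #12: 7 in total.

7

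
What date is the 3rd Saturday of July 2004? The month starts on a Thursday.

July 17, 2004

July 2004 begins on a Thursday, so the first Saturday is July 3 (2 days later).
The 3rd Saturday is 2 weeks later: 3 + 14 = 17.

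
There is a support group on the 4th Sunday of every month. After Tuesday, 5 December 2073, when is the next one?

24 December 2073

December 2073 starts on a Friday; its first Sunday is the 3rd, so the 4th Sunday is the 24th — 24 December 2073.
24 December 2073 is after 5 December 2073, so that is the next one.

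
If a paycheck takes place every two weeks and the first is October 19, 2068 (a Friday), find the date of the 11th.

The 11th occurrence is 10 intervals after the first: 10 × 14 = 140 days after October 19, 2068.
October has 31 days — 12 days to the end of October leaves 128.
November has 30 days (98 left).
December has 31 days (67 left).
January has 31 days (36 left).
February has 28 days (8 left).
8 days into March → March 8, 2069.

March 8, 2069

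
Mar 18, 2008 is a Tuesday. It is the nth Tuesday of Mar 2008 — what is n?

3rd

Day 18 falls in week ⌈18/7⌉ of the month.
Days 1–7 hold the 1st Tuesday, 8–14 the 2nd, 15–21 the 3rd, 22–28 the 4th, 29–31 the 5th.
18 is in the range for the 3rd.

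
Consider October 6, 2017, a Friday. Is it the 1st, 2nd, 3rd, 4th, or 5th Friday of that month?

Day 6 falls in week ⌈6/7⌉ of the month.
Days 1–7 hold the 1st Friday, 8–14 the 2nd, 15–21 the 3rd, 22–28 the 4th, 29–31 the 5th.
6 is in the range for the 1st.

1st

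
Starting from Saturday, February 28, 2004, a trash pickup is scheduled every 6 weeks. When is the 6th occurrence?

September 25, 2004

The 6th occurrence is 5 intervals after the first: 5 × 42 = 210 days after February 28, 2004.
February has 29 days — 1 day to the end of February leaves 209.
March has 31 days (178 left).
April has 30 days (148 left).
May has 31 days (117 left).
June has 30 days (87 left).
July has 31 days (56 left).
August has 31 days (25 left).
25 days into September → September 25, 2004.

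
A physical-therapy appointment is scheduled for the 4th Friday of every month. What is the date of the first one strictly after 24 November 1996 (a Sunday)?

27 December 1996

November 1996 starts on a Friday; its first Friday is the 1st, so the 4th Friday is the 22nd — 22 November 1996.
That is not after 24 November 1996, so look at December 1996.
December 1996 starts on a Sunday; its first Friday is the 6th, so the 4th Friday is the 27th — 27 December 1996.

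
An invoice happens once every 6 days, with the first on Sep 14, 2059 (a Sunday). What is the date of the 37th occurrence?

The 37th occurrence is 36 intervals after the first: 36 × 6 = 216 days after Sep 14, 2059.
Sep has 30 days — 16 days to the end of Sep leaves 200.
Oct has 31 days (169 left).
Nov has 30 days (139 left).
Dec has 31 days (108 left).
Jan has 31 days (77 left).
Feb has 29 days (48 left).
Mar has 31 days (17 left).
17 days into Apr → Apr 17, 2060.

Apr 17, 2060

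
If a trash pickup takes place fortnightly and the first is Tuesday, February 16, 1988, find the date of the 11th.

The 11th occurrence is 10 intervals after the first: 10 × 14 = 140 days after February 16, 1988.
February has 29 days — 13 days to the end of February leaves 127.
March has 31 days (96 left).
April has 30 days (66 left).
May has 31 days (35 left).
June has 30 days (5 left).
5 days into July → July 5, 1988.

July 5, 1988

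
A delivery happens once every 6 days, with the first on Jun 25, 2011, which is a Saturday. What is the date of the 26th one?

Nov 22, 2011

The 26th occurrence is 25 intervals after the first: 25 × 6 = 150 days after Jun 25, 2011.
Jun has 30 days — 5 days to the end of Jun leaves 145.
Jul has 31 days (114 left).
Aug has 31 days (83 left).
Sep has 30 days (53 left).
Oct has 31 days (22 left).
22 days into Nov → Nov 22, 2011.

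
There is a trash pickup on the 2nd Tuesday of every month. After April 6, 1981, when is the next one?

April 14, 1981

April 1981 starts on a Wednesday; its first Tuesday is the 7th, so the 2nd Tuesday is the 14th — April 14, 1981.
April 14, 1981 is after April 6, 1981, so that is the next one.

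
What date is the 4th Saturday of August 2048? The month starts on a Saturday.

August 22, 2048

August 2048 begins on a Saturday, so the first Saturday is August 1.
The 4th Saturday is 3 weeks later: 1 + 21 = 22.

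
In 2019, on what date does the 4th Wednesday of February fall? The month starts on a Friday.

2019-02-27

February 2019 begins on a Friday, so the first Wednesday is February 6 (5 days later).
The 4th Wednesday is 3 weeks later: 6 + 21 = 27.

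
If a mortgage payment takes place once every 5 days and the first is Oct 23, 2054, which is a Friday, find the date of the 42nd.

May 16, 2055

The 42nd occurrence is 41 intervals after the first: 41 × 5 = 205 days after Oct 23, 2054.
Oct has 31 days — 8 days to the end of Oct leaves 197.
Nov has 30 days (167 left).
Dec has 31 days (136 left).
Jan has 31 days (105 left).
Feb has 28 days (77 left).
Mar has 31 days (46 left).
Apr has 30 days (16 left).
16 days into May → May 16, 2055.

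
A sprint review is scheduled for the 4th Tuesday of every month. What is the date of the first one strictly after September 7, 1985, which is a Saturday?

September 1985 starts on a Sunday; its first Tuesday is the 3rd, so the 4th Tuesday is the 24th — September 24, 1985.
September 24, 1985 is after September 7, 1985, so that is the next one.

September 24, 1985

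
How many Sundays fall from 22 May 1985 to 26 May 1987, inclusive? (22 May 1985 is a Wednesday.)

105

22 May 1985 is a Wednesday; the first Sunday on or after it is 26 May 1985 (4 days later).
From 26 May 1985 to 26 May 1987: 219 + 365 + 146 = 730 days (rest of 1985, 1986, to 26 May 1987 in 1987).
730 ÷ 7 = 104 full weeks with remainder 2, so 104 more Sundays after the first → 105.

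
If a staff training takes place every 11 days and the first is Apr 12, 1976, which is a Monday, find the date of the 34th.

The 34th occurrence is 33 intervals after the first: 33 × 11 = 363 days after Apr 12, 1976.
Apr has 30 days — 18 days to the end of Apr leaves 345.
May has 31 days (314 left).
Jun has 30 days (284 left).
Jul has 31 days (253 left).
Aug has 31 days (222 left).
Sep has 30 days (192 left).
Oct has 31 days (161 left).
Nov has 30 days (131 left).
Dec has 31 days (100 left).
Jan has 31 days (69 left).
Feb has 28 days (41 left).
Mar has 31 days (10 left).
10 days into Apr → Apr 10, 1977.

Apr 10, 1977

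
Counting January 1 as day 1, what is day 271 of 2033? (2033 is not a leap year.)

January has 31 days (271 − 31 = 240 remain).
February has 28 days (240 − 28 = 212 remain).
March has 31 days (212 − 31 = 181 remain).
April has 30 days (181 − 30 = 151 remain).
May has 31 days (151 − 31 = 120 remain).
June has 30 days (120 − 30 = 90 remain).
July has 31 days (90 − 31 = 59 remain).
August has 31 days (59 − 31 = 28 remain).
28 into September → September 28.

2033-09-28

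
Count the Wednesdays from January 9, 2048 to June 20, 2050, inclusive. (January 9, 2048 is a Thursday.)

January 9, 2048 is a Thursday; the first Wednesday on or after it is January 15, 2048 (6 days later).
From January 15, 2048 to June 20, 2050: 351 + 365 + 171 = 887 days (rest of 2048, 2049, to June 20, 2050 in 2050).
887 ÷ 7 = 126 full weeks with remainder 5, so 126 more Wednesdays after the first → 127.

127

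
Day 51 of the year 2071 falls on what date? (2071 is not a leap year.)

2071-02-20

January has 31 days (51 − 31 = 20 remain).
20 into February → February 20.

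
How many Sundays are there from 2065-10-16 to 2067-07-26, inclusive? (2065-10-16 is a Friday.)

93

2065-10-16 is a Friday; the first Sunday on or after it is 2065-10-18 (2 days later).
From 2065-10-18 to 2067-07-26: 74 + 365 + 207 = 646 days (rest of 2065, 2066, to 2067-07-26 in 2067).
646 ÷ 7 = 92 full weeks with remainder 2, so 92 more Sundays after the first → 93.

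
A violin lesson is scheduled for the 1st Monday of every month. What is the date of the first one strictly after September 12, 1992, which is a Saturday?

September 1992 starts on a Tuesday, so its 1st Monday is September 7, 1992 (6 days in).
That is not after September 12, 1992, so look at October 1992.
October 1992 starts on a Thursday, so its 1st Monday is October 5, 1992 (4 days in).

October 5, 1992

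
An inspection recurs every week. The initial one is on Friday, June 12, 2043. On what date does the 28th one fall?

December 18, 2043

The 28th occurrence is 27 intervals after the first: 27 × 7 = 189 days after June 12, 2043.
June has 30 days — 18 days to the end of June leaves 171.
July has 31 days (140 left).
August has 31 days (109 left).
September has 30 days (79 left).
October has 31 days (48 left).
November has 30 days (18 left).
18 days into December → December 18, 2043.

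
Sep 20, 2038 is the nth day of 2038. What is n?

Days in months before Sep: 31 + 28 + 31 + 30 + 31 + 30 + 31 + 31 = 243.
Plus 20 days into Sep → day 263.

263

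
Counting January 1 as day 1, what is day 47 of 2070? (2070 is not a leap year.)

Feb 16, 2070

Jan has 31 days (47 − 31 = 16 remain).
16 into Feb → Feb 16.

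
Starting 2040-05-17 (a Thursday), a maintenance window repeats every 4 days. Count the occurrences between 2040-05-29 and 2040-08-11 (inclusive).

Occurrences land 4·i days after 2040-05-17 for i = 0, 1, 2, …
2040-05-29 is 12 days after the start; 12 ÷ 4 = 3 remainder 0. First occurrence in the window: #4 on 2040-05-29 (3×4 = 12 days in).
2040-08-11 is 86 days after the start; 86 ÷ 4 = 21 remainder 2. Last occurrence in the window: #22 on 2040-08-09.
Occurrences #4 through #22: 19 in total.

19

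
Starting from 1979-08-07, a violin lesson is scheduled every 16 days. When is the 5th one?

The 5th occurrence is 4 intervals after the first: 4 × 16 = 64 days after 1979-08-07.
August has 31 days — 24 days to the end of August leaves 40.
September has 30 days (10 left).
10 days into October → 1979-10-10.

1979-10-10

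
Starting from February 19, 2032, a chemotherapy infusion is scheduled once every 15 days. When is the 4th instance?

April 4, 2032

The 4th occurrence is 3 intervals after the first: 3 × 15 = 45 days after February 19, 2032.
February has 29 days — 10 days to the end of February leaves 35.
March has 31 days (4 left).
4 days into April → April 4, 2032.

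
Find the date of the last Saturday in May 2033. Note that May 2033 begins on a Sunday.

May 28, 2033

May 2033 begins on a Sunday, so the first Saturday is May 7 (6 days later).
May 2033 has 31 days. Adding weeks: 7, 14, 21, 28 — the last one ≤ 31 is the 28th.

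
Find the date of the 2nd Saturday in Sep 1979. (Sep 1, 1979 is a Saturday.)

Sep 1979 begins on a Saturday, so the first Saturday is Sep 1.
The 2nd Saturday is 1 weeks later: 1 + 7 = 8.

Sep 8, 1979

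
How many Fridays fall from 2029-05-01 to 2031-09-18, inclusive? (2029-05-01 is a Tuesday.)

2029-05-01 is a Tuesday; the first Friday on or after it is 2029-05-04 (3 days later).
From 2029-05-04 to 2031-09-18: 241 + 365 + 261 = 867 days (rest of 2029, 2030, to 2031-09-18 in 2031).
867 ÷ 7 = 123 full weeks with remainder 6, so 123 more Fridays after the first → 124.

124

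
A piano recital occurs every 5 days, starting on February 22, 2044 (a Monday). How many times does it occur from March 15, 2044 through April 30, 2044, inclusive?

9

Occurrences land 5·i days after February 22, 2044 for i = 0, 1, 2, …
March 15, 2044 is 22 days after the start; 22 ÷ 5 = 4 remainder 2; since the remainder is 2, round up to i = 5. First occurrence in the window: #6 on March 18, 2044 (5×5 = 25 days in).
April 30, 2044 is 68 days after the start; 68 ÷ 5 = 13 remainder 3. Last occurrence in the window: #14 on April 27, 2044.
Occurrences #6 through #14: 9 in total.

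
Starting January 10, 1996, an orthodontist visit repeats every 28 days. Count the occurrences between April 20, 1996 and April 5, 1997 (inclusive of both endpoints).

Occurrences land 28·i days after January 10, 1996 for i = 0, 1, 2, …
April 20, 1996 is 101 days after the start; 101 ÷ 28 = 3 remainder 17; since the remainder is 17, round up to i = 4. First occurrence in the window: #5 on May 1, 1996 (4×28 = 112 days in).
April 5, 1997 is 451 days after the start; 451 ÷ 28 = 16 remainder 3. Last occurrence in the window: #17 on April 2, 1997.
Occurrences #5 through #17: 13 in total.

13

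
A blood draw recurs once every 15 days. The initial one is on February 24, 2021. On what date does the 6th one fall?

May 10, 2021

The 6th occurrence is 5 intervals after the first: 5 × 15 = 75 days after February 24, 2021.
February has 28 days — 4 days to the end of February leaves 71.
March has 31 days (40 left).
April has 30 days (10 left).
10 days into May → May 10, 2021.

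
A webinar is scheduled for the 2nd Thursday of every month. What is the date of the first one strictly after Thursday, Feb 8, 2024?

Feb 2024 starts on a Thursday; its first Thursday is the 1st, so the 2nd Thursday is the 8th — Feb 8, 2024.
That is not after Feb 8, 2024, so look at Mar 2024.
Mar 2024 starts on a Friday; its first Thursday is the 7th, so the 2nd Thursday is the 14th — Mar 14, 2024.

Mar 14, 2024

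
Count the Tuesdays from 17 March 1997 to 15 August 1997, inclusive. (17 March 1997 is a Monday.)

22

17 March 1997 is a Monday; the first Tuesday on or after it is 18 March 1997 (1 day later).
From 18 March 1997 to 15 August 1997: 13 + 30 + 31 + 30 + 31 + 15 = 150 days (rest of March, April, May, June, July, August).
150 ÷ 7 = 21 full weeks with remainder 3, so 21 more Tuesdays after the first → 22.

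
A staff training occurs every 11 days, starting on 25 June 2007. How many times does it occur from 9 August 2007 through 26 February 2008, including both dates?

18

Occurrences land 11·i days after 25 June 2007 for i = 0, 1, 2, …
9 August 2007 is 45 days after the start; 45 ÷ 11 = 4 remainder 1; since the remainder is 1, round up to i = 5. First occurrence in the window: #6 on 19 August 2007 (5×11 = 55 days in).
26 February 2008 is 246 days after the start; 246 ÷ 11 = 22 remainder 4. Last occurrence in the window: #23 on 22 February 2008.
Occurrences #6 through #23: 18 in total.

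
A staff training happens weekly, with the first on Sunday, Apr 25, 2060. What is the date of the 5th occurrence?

May 23, 2060

The 5th occurrence is 4 intervals after the first: 4 × 7 = 28 days after Apr 25, 2060.
Apr has 30 days — 5 days to the end of Apr leaves 23.
23 days into May → May 23, 2060.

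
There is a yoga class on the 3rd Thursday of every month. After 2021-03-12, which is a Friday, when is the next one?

2021-03-18

March 2021 starts on a Monday; its first Thursday is the 4th, so the 3rd Thursday is the 18th — 2021-03-18.
2021-03-18 is after 2021-03-12, so that is the next one.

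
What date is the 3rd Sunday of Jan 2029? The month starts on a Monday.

Jan 21, 2029

Jan 2029 begins on a Monday, so the first Sunday is Jan 7 (6 days later).
The 3rd Sunday is 2 weeks later: 7 + 14 = 21.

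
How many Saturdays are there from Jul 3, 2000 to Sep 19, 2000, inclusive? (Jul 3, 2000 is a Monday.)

Jul 3, 2000 is a Monday; the first Saturday on or after it is Jul 8, 2000 (5 days later).
From Jul 8, 2000 to Sep 19, 2000: 23 + 31 + 19 = 73 days (rest of Jul, Aug, Sep).
73 ÷ 7 = 10 full weeks with remainder 3, so 10 more Saturdays after the first → 11.

11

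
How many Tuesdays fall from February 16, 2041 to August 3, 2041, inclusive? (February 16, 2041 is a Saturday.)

24

February 16, 2041 is a Saturday; the first Tuesday on or after it is February 19, 2041 (3 days later).
From February 19, 2041 to August 3, 2041: 9 + 31 + 30 + 31 + 30 + 31 + 3 = 165 days (rest of February, March, April, May, June, July, August).
165 ÷ 7 = 23 full weeks with remainder 4, so 23 more Tuesdays after the first → 24.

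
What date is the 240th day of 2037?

Jan has 31 days (240 − 31 = 209 remain).
Feb has 28 days (209 − 28 = 181 remain).
Mar has 31 days (181 − 31 = 150 remain).
Apr has 30 days (150 − 30 = 120 remain).
May has 31 days (120 − 31 = 89 remain).
Jun has 30 days (89 − 30 = 59 remain).
Jul has 31 days (59 − 31 = 28 remain).
28 into Aug → Aug 28.

Aug 28, 2037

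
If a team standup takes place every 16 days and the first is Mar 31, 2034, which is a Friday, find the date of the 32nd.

The 32nd occurrence is 31 intervals after the first: 31 × 16 = 496 days after Mar 31, 2034.
Mar has 31 days — 0 days to the end of Mar leaves 496.
From end of Mar to end of 2034 is 275 days (221 left).
Jan has 31 days (190 left).
Feb has 28 days (162 left).
Mar has 31 days (131 left).
Apr has 30 days (101 left).
May has 31 days (70 left).
Jun has 30 days (40 left).
Jul has 31 days (9 left).
9 days into Aug → Aug 9, 2035.

Aug 9, 2035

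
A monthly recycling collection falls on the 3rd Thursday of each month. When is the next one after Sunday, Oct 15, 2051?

Oct 19, 2051

Oct 2051 starts on a Sunday; its first Thursday is the 5th, so the 3rd Thursday is the 19th — Oct 19, 2051.
Oct 19, 2051 is after Oct 15, 2051, so that is the next one.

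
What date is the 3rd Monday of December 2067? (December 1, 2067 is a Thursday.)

2067-12-19

December 2067 begins on a Thursday, so the first Monday is December 5 (4 days later).
The 3rd Monday is 2 weeks later: 5 + 14 = 19.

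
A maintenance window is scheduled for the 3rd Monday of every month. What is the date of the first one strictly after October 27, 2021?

October 2021 starts on a Friday; its first Monday is the 4th, so the 3rd Monday is the 18th — October 18, 2021.
That is not after October 27, 2021, so look at November 2021.
November 2021 starts on a Monday; its first Monday is the 1st, so the 3rd Monday is the 15th — November 15, 2021.

November 15, 2021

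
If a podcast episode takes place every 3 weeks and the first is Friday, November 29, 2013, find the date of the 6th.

The 6th occurrence is 5 intervals after the first: 5 × 21 = 105 days after November 29, 2013.
November has 30 days — 1 day to the end of November leaves 104.
December has 31 days (73 left).
January has 31 days (42 left).
February has 28 days (14 left).
14 days into March → March 14, 2014.

March 14, 2014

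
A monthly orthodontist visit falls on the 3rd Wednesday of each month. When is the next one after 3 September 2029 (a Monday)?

19 September 2029

September 2029 starts on a Saturday; its first Wednesday is the 5th, so the 3rd Wednesday is the 19th — 19 September 2029.
19 September 2029 is after 3 September 2029, so that is the next one.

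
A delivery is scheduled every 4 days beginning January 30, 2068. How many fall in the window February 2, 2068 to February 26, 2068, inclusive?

6

Occurrences land 4·i days after January 30, 2068 for i = 0, 1, 2, …
February 2, 2068 is 3 days after the start; 3 ÷ 4 = 0 remainder 3; since the remainder is 3, round up to i = 1. First occurrence in the window: #2 on February 3, 2068 (1×4 = 4 days in).
February 26, 2068 is 27 days after the start; 27 ÷ 4 = 6 remainder 3. Last occurrence in the window: #7 on February 23, 2068.
Occurrences #2 through #7: 6 in total.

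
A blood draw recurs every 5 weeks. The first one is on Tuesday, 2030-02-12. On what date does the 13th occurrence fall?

2031-04-08

The 13th occurrence is 12 intervals after the first: 12 × 35 = 420 days after 2030-02-12.
February has 28 days — 16 days to the end of February leaves 404.
From end of February to end of 2030 is 306 days (98 left).
January has 31 days (67 left).
February has 28 days (39 left).
March has 31 days (8 left).
8 days into April → 2031-04-08.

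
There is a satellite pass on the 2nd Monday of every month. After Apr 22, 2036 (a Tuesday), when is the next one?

May 12, 2036

Apr 2036 starts on a Tuesday; its first Monday is the 7th, so the 2nd Monday is the 14th — Apr 14, 2036.
That is not after Apr 22, 2036, so look at May 2036.
May 2036 starts on a Thursday; its first Monday is the 5th, so the 2nd Monday is the 12th — May 12, 2036.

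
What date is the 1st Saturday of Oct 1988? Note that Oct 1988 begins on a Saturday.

Oct 1988 begins on a Saturday, so the first Saturday is Oct 1.

Oct 1, 1988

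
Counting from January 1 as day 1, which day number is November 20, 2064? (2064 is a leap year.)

325

Days in months before November: 31 + 29 + 31 + 30 + 31 + 30 + 31 + 31 + 30 + 31 = 305.
Plus 20 days into November → day 325.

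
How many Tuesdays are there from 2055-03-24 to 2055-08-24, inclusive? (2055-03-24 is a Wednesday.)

2055-03-24 is a Wednesday; the first Tuesday on or after it is 2055-03-30 (6 days later).
From 2055-03-30 to 2055-08-24: 1 + 30 + 31 + 30 + 31 + 24 = 147 days (rest of March, April, May, June, July, August).
147 ÷ 7 = 21 full weeks with remainder 0, so 21 more Tuesdays after the first → 22.

22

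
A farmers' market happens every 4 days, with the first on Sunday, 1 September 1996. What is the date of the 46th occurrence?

The 46th occurrence is 45 intervals after the first: 45 × 4 = 180 days after 1 September 1996.
September has 30 days — 29 days to the end of September leaves 151.
October has 31 days (120 left).
November has 30 days (90 left).
December has 31 days (59 left).
January has 31 days (28 left).
28 days into February → 28 February 1997.

28 February 1997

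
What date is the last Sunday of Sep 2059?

Sep 28, 2059

The first Sunday of Sep 2059 is Sep 7.
Sep 2059 has 30 days. Adding weeks: 7, 14, 21, 28 — the last one ≤ 30 is the 28th.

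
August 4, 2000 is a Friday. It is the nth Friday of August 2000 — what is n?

Day 4 falls in week ⌈4/7⌉ of the month.
Days 1–7 hold the 1st Friday, 8–14 the 2nd, 15–21 the 3rd, 22–28 the 4th, 29–31 the 5th.
4 is in the range for the 1st.

1st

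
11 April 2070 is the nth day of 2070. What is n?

101

Days in months before April: 31 + 28 + 31 = 90.
Plus 11 days into April → day 101.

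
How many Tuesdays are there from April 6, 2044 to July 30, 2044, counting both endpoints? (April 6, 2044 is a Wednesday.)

16

April 6, 2044 is a Wednesday; the first Tuesday on or after it is April 12, 2044 (6 days later).
From April 12, 2044 to July 30, 2044: 18 + 31 + 30 + 30 = 109 days (rest of April, May, June, July).
109 ÷ 7 = 15 full weeks with remainder 4, so 15 more Tuesdays after the first → 16.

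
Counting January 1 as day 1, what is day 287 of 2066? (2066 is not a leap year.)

January has 31 days (287 − 31 = 256 remain).
February has 28 days (256 − 28 = 228 remain).
March has 31 days (228 − 31 = 197 remain).
April has 30 days (197 − 30 = 167 remain).
May has 31 days (167 − 31 = 136 remain).
June has 30 days (136 − 30 = 106 remain).
July has 31 days (106 − 31 = 75 remain).
August has 31 days (75 − 31 = 44 remain).
September has 30 days (44 − 30 = 14 remain).
14 into October → October 14.

October 14, 2066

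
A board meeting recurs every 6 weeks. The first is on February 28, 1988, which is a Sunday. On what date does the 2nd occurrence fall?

April 10, 1988

The 2nd occurrence is 1 interval after the first: 1 × 42 = 42 days after February 28, 1988.
February has 29 days — 1 day to the end of February leaves 41.
March has 31 days (10 left).
10 days into April → April 10, 1988.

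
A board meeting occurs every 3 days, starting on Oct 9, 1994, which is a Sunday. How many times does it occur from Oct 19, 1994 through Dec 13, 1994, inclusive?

Occurrences land 3·i days after Oct 9, 1994 for i = 0, 1, 2, …
Oct 19, 1994 is 10 days after the start; 10 ÷ 3 = 3 remainder 1; since the remainder is 1, round up to i = 4. First occurrence in the window: #5 on Oct 21, 1994 (4×3 = 12 days in).
Dec 13, 1994 is 65 days after the start; 65 ÷ 3 = 21 remainder 2. Last occurrence in the window: #22 on Dec 11, 1994.
Occurrences #5 through #22: 18 in total.

18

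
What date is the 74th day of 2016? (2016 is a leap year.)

March 14, 2016

January has 31 days (74 − 31 = 43 remain).
February has 29 days (43 − 29 = 14 remain).
14 into March → March 14.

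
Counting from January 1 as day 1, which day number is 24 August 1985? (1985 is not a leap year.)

236

Days in months before August: 31 + 28 + 31 + 30 + 31 + 30 + 31 = 212.
Plus 24 days into August → day 236.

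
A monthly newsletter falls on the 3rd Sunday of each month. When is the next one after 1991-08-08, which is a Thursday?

August 1991 starts on a Thursday; its first Sunday is the 4th, so the 3rd Sunday is the 18th — 1991-08-18.
1991-08-18 is after 1991-08-08, so that is the next one.

1991-08-18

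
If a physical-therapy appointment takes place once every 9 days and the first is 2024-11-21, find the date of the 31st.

The 31st occurrence is 30 intervals after the first: 30 × 9 = 270 days after 2024-11-21.
November has 30 days — 9 days to the end of November leaves 261.
December has 31 days (230 left).
January has 31 days (199 left).
February has 28 days (171 left).
March has 31 days (140 left).
April has 30 days (110 left).
May has 31 days (79 left).
June has 30 days (49 left).
July has 31 days (18 left).
18 days into August → 2025-08-18.

2025-08-18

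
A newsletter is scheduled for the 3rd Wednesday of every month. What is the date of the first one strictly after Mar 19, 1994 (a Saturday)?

Mar 1994 starts on a Tuesday; its first Wednesday is the 2nd, so the 3rd Wednesday is the 16th — Mar 16, 1994.
That is not after Mar 19, 1994, so look at Apr 1994.
Apr 1994 starts on a Friday; its first Wednesday is the 6th, so the 3rd Wednesday is the 20th — Apr 20, 1994.

Apr 20, 1994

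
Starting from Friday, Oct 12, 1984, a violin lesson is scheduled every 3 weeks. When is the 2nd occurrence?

Nov 2, 1984

The 2nd occurrence is 1 interval after the first: 1 × 21 = 21 days after Oct 12, 1984.
Oct has 31 days — 19 days to the end of Oct leaves 2.
2 days into Nov → Nov 2, 1984.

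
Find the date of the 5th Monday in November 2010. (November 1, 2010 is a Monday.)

November 2010 begins on a Monday, so the first Monday is November 1.
The 5th Monday is 4 weeks later: 1 + 28 = 29.

29 November 2010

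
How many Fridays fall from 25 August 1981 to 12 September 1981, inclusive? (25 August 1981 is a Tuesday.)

3

25 August 1981 is a Tuesday; the first Friday on or after it is 28 August 1981 (3 days later).
From 28 August 1981 to 12 September 1981: 3 + 12 = 15 days (rest of August, September).
15 ÷ 7 = 2 full weeks with remainder 1, so 2 more Fridays after the first → 3.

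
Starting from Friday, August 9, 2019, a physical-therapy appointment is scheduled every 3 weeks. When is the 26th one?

The 26th occurrence is 25 intervals after the first: 25 × 21 = 525 days after August 9, 2019.
August has 31 days — 22 days to the end of August leaves 503.
From end of August to end of 2019 is 122 days (381 left).
2020 has 366 days (15 left).
15 days into January → January 15, 2021.

January 15, 2021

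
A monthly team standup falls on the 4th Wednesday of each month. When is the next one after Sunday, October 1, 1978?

October 1978 starts on a Sunday; its first Wednesday is the 4th, so the 4th Wednesday is the 25th — October 25, 1978.
October 25, 1978 is after October 1, 1978, so that is the next one.

October 25, 1978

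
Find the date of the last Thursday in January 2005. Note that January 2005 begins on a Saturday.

January 2005 begins on a Saturday, so the first Thursday is January 6 (5 days later).
January 2005 has 31 days. Adding weeks: 6, 13, 20, 27 — the last one ≤ 31 is the 27th.

2005-01-27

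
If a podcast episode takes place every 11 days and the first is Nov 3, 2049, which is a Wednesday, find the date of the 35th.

The 35th occurrence is 34 intervals after the first: 34 × 11 = 374 days after Nov 3, 2049.
Nov has 30 days — 27 days to the end of Nov leaves 347.
Dec has 31 days (316 left).
Jan has 31 days (285 left).
Feb has 28 days (257 left).
Mar has 31 days (226 left).
Apr has 30 days (196 left).
May has 31 days (165 left).
Jun has 30 days (135 left).
Jul has 31 days (104 left).
Aug has 31 days (73 left).
Sep has 30 days (43 left).
Oct has 31 days (12 left).
12 days into Nov → Nov 12, 2050.

Nov 12, 2050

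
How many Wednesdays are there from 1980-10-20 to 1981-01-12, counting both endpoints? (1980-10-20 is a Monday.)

1980-10-20 is a Monday; the first Wednesday on or after it is 1980-10-22 (2 days later).
From 1980-10-22 to 1981-01-12: 9 + 30 + 31 + 12 = 82 days (rest of October, November, December, January).
82 ÷ 7 = 11 full weeks with remainder 5, so 11 more Wednesdays after the first → 12.

12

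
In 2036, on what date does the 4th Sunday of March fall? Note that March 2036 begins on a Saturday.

March 2036 begins on a Saturday, so the first Sunday is March 2 (1 day later).
The 4th Sunday is 3 weeks later: 2 + 21 = 23.

March 23, 2036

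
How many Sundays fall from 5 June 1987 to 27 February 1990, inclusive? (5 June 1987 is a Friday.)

143

5 June 1987 is a Friday; the first Sunday on or after it is 7 June 1987 (2 days later).
From 7 June 1987 to 27 February 1990: 207 + 366 + 365 + 58 = 996 days (rest of 1987, 1988, 1989, to 27 February 1990 in 1990).
996 ÷ 7 = 142 full weeks with remainder 2, so 142 more Sundays after the first → 143.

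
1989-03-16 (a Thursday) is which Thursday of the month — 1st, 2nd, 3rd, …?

Day 16 falls in week ⌈16/7⌉ of the month.
Days 1–7 hold the 1st Thursday, 8–14 the 2nd, 15–21 the 3rd, 22–28 the 4th, 29–31 the 5th.
16 is in the range for the 3rd.

3rd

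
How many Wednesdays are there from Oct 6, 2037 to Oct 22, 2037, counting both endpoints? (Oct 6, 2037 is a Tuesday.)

Oct 6, 2037 is a Tuesday; the first Wednesday on or after it is Oct 7, 2037 (1 day later).
From Oct 7, 2037 to Oct 22, 2037 is 22 − 7 = 15 days.
15 ÷ 7 = 2 full weeks with remainder 1, so 2 more Wednesdays after the first → 3.

3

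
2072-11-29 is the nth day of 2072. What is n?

334

Days in months before November: 31 + 29 + 31 + 30 + 31 + 30 + 31 + 31 + 30 + 31 = 305.
Plus 29 days into November → day 334.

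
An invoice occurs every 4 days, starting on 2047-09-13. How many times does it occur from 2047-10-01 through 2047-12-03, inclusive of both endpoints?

16

Occurrences land 4·i days after 2047-09-13 for i = 0, 1, 2, …
2047-10-01 is 18 days after the start; 18 ÷ 4 = 4 remainder 2; since the remainder is 2, round up to i = 5. First occurrence in the window: #6 on 2047-10-03 (5×4 = 20 days in).
2047-12-03 is 81 days after the start; 81 ÷ 4 = 20 remainder 1. Last occurrence in the window: #21 on 2047-12-02.
Occurrences #6 through #21: 16 in total.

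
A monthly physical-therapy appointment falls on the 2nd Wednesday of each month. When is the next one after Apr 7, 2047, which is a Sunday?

Apr 2047 starts on a Monday; its first Wednesday is the 3rd, so the 2nd Wednesday is the 10th — Apr 10, 2047.
Apr 10, 2047 is after Apr 7, 2047, so that is the next one.

Apr 10, 2047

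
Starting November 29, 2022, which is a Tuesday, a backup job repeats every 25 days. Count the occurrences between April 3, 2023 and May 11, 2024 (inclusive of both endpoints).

Occurrences land 25·i days after November 29, 2022 for i = 0, 1, 2, …
April 3, 2023 is 125 days after the start; 125 ÷ 25 = 5 remainder 0. First occurrence in the window: #6 on April 3, 2023 (5×25 = 125 days in).
May 11, 2024 is 529 days after the start; 529 ÷ 25 = 21 remainder 4. Last occurrence in the window: #22 on May 7, 2024.
Occurrences #6 through #22: 17 in total.

17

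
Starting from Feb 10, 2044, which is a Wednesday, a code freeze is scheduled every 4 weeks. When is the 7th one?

Jul 27, 2044

The 7th occurrence is 6 intervals after the first: 6 × 28 = 168 days after Feb 10, 2044.
Feb has 29 days — 19 days to the end of Feb leaves 149.
Mar has 31 days (118 left).
Apr has 30 days (88 left).
May has 31 days (57 left).
Jun has 30 days (27 left).
27 days into Jul → Jul 27, 2044.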